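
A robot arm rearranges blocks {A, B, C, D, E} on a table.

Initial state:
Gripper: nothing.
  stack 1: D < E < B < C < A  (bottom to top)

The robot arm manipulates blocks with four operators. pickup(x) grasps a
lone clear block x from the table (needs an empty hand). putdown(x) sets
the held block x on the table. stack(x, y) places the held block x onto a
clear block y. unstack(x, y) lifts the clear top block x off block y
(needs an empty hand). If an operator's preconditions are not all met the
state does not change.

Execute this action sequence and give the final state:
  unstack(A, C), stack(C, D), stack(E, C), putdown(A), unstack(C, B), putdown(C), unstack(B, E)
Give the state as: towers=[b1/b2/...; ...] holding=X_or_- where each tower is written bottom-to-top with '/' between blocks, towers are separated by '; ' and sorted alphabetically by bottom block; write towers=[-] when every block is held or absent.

towers=[A; C; D/E] holding=B

step 1 (unstack(A, C)): towers=[D/E/B/C] holding=A
step 2 (stack(C, D)) [no-op]: towers=[D/E/B/C] holding=A
step 3 (stack(E, C)) [no-op]: towers=[D/E/B/C] holding=A
step 4 (putdown(A)): towers=[A; D/E/B/C] holding=-
step 5 (unstack(C, B)): towers=[A; D/E/B] holding=C
step 6 (putdown(C)): towers=[A; C; D/E/B] holding=-
step 7 (unstack(B, E)): towers=[A; C; D/E] holding=B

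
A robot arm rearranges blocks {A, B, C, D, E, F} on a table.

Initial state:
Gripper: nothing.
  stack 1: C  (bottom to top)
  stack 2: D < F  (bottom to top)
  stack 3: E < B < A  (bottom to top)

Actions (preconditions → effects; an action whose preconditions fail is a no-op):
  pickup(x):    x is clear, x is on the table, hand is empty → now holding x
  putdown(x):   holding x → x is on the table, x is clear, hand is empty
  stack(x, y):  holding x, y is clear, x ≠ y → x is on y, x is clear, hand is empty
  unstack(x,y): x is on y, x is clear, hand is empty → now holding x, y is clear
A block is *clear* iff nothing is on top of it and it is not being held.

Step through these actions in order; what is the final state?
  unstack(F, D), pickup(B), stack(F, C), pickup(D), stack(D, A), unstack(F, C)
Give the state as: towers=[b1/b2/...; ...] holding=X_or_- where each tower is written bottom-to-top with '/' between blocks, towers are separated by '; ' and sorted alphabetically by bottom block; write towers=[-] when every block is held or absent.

step 1 (unstack(F, D)): towers=[C; D; E/B/A] holding=F
step 2 (pickup(B)) [no-op]: towers=[C; D; E/B/A] holding=F
step 3 (stack(F, C)): towers=[C/F; D; E/B/A] holding=-
step 4 (pickup(D)): towers=[C/F; E/B/A] holding=D
step 5 (stack(D, A)): towers=[C/F; E/B/A/D] holding=-
step 6 (unstack(F, C)): towers=[C; E/B/A/D] holding=F

towers=[C; E/B/A/D] holding=F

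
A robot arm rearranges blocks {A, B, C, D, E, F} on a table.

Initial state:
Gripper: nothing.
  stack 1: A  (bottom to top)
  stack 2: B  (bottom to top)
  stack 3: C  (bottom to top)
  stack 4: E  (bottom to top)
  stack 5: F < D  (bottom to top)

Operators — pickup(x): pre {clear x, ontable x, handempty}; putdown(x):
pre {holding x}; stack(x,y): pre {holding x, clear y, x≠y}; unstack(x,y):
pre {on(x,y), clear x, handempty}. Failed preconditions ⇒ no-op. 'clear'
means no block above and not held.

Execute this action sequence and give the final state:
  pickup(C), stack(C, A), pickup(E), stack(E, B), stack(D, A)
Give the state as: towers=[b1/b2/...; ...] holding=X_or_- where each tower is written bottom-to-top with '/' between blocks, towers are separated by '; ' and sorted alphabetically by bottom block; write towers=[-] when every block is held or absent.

step 1 (pickup(C)): towers=[A; B; E; F/D] holding=C
step 2 (stack(C, A)): towers=[A/C; B; E; F/D] holding=-
step 3 (pickup(E)): towers=[A/C; B; F/D] holding=E
step 4 (stack(E, B)): towers=[A/C; B/E; F/D] holding=-
step 5 (stack(D, A)) [no-op]: towers=[A/C; B/E; F/D] holding=-

towers=[A/C; B/E; F/D] holding=-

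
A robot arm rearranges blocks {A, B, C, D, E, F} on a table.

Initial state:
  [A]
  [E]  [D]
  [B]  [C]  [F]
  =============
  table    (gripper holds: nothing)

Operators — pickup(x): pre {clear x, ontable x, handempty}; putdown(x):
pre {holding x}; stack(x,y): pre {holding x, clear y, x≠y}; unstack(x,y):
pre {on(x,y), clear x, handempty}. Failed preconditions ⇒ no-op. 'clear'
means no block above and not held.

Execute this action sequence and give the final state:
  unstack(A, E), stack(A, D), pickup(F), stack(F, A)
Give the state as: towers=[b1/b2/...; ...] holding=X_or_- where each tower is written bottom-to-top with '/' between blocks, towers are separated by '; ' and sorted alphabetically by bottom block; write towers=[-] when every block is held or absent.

towers=[B/E; C/D/A/F] holding=-

step 1 (unstack(A, E)): towers=[B/E; C/D; F] holding=A
step 2 (stack(A, D)): towers=[B/E; C/D/A; F] holding=-
step 3 (pickup(F)): towers=[B/E; C/D/A] holding=F
step 4 (stack(F, A)): towers=[B/E; C/D/A/F] holding=-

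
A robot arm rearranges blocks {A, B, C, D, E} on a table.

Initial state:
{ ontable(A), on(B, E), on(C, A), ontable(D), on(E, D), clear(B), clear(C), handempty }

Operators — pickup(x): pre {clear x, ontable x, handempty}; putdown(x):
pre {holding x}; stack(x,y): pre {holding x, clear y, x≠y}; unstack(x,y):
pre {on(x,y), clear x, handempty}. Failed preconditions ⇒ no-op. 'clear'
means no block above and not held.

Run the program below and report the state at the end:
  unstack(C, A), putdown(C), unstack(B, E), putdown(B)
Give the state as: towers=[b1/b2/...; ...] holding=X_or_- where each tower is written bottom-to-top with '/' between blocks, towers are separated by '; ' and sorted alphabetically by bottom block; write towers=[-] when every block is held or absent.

towers=[A; B; C; D/E] holding=-

step 1 (unstack(C, A)): towers=[A; D/E/B] holding=C
step 2 (putdown(C)): towers=[A; C; D/E/B] holding=-
step 3 (unstack(B, E)): towers=[A; C; D/E] holding=B
step 4 (putdown(B)): towers=[A; B; C; D/E] holding=-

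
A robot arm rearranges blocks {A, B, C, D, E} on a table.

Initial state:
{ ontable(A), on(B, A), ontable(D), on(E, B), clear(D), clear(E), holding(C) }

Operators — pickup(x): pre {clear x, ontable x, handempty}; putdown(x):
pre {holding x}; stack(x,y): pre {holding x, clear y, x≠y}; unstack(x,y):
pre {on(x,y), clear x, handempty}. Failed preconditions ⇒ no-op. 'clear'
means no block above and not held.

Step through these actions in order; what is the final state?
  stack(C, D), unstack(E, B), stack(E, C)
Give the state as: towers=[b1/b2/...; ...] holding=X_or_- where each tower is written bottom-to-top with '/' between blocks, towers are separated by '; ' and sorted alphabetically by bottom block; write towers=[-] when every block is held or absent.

step 1 (stack(C, D)): towers=[A/B/E; D/C] holding=-
step 2 (unstack(E, B)): towers=[A/B; D/C] holding=E
step 3 (stack(E, C)): towers=[A/B; D/C/E] holding=-

towers=[A/B; D/C/E] holding=-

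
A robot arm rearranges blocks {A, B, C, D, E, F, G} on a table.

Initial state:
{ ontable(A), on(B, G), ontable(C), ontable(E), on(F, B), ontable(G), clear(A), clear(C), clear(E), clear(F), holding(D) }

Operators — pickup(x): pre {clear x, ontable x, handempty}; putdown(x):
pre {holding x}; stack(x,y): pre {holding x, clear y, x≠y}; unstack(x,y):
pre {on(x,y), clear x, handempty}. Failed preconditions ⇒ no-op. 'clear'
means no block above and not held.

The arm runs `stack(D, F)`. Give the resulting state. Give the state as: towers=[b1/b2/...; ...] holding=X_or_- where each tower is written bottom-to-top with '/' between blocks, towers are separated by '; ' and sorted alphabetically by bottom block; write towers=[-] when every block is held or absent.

before: towers=[A; C; E; G/B/F] holding=D
pre[stack(D, F)]: holding(D) ✓, clear(F) ✓, D≠F ✓
all met → apply stack(D, F)
after:  towers=[A; C; E; G/B/F/D] holding=-

towers=[A; C; E; G/B/F/D] holding=-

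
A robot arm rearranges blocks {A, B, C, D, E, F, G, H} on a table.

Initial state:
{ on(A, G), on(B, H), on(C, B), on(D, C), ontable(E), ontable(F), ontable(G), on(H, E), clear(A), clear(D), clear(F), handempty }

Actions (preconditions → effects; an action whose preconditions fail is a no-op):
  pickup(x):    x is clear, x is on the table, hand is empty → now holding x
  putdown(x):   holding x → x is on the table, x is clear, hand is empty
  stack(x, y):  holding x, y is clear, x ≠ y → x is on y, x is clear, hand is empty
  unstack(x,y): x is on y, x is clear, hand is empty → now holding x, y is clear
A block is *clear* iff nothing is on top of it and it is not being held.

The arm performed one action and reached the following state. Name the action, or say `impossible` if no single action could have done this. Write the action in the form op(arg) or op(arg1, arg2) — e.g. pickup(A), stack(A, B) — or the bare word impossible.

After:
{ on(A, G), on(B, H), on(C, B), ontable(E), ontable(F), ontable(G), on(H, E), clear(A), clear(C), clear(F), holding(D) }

target: towers=[E/H/B/C; F; G/A] holding=D
     unstack(A, G) → towers=[E/H/B/C/D; F; G] holding=A
         pickup(F) → towers=[E/H/B/C/D; G/A] holding=F
     unstack(D, C) → towers=[E/H/B/C; F; G/A] holding=D  ← match

unstack(D, C)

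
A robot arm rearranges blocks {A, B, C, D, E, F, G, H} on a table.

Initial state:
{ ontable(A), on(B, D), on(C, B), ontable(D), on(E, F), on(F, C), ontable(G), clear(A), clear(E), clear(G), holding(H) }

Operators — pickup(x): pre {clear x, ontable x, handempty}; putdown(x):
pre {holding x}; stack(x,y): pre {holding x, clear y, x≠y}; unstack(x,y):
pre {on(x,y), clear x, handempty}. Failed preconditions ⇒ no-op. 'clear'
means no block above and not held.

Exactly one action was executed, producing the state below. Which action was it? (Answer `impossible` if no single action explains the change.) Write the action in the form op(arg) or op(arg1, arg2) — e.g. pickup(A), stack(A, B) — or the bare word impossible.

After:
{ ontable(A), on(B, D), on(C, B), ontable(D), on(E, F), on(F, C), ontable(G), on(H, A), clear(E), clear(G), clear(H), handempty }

target: towers=[A/H; D/B/C/F/E; G] holding=-
        putdown(H) → towers=[A; D/B/C/F/E; G; H] holding=-
       stack(H, G) → towers=[A; D/B/C/F/E; G/H] holding=-
       stack(H, A) → towers=[A/H; D/B/C/F/E; G] holding=-  ← match
       stack(H, E) → towers=[A; D/B/C/F/E/H; G] holding=-

stack(H, A)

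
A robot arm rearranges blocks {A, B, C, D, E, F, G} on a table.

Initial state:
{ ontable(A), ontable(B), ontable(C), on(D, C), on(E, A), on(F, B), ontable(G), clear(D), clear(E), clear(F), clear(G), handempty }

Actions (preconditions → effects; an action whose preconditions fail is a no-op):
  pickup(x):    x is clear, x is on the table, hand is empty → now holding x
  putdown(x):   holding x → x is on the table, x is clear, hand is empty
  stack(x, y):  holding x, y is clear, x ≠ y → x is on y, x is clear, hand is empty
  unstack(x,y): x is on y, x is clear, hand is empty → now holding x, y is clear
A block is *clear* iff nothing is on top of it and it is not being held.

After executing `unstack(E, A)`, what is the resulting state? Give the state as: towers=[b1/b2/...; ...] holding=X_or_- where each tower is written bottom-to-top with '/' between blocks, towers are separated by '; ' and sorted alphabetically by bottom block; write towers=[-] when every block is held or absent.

before: towers=[A/E; B/F; C/D; G] holding=-
pre[unstack(E, A)]: on(E,A) ok, clear(E) ok, handempty ok
all met → apply unstack(E, A)
after:  towers=[A; B/F; C/D; G] holding=E

towers=[A; B/F; C/D; G] holding=E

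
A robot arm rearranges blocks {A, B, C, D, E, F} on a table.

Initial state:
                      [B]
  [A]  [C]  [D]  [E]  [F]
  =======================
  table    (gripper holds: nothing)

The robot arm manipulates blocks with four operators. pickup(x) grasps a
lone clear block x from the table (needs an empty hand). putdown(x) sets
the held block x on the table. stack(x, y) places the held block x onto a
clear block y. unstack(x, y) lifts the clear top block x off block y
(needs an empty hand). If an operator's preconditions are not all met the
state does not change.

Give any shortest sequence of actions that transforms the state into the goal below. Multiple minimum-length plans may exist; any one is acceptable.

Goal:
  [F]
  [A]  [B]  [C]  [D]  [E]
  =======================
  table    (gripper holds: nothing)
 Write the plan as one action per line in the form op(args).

unstack(B, F)
putdown(B)
pickup(F)
stack(F, A)

step 1 (unstack(B, F)): towers=[A; C; D; E; F] holding=B
step 2 (putdown(B)): towers=[A; B; C; D; E; F] holding=-
step 3 (pickup(F)): towers=[A; B; C; D; E] holding=F
step 4 (stack(F, A)): towers=[A/F; B; C; D; E] holding=-
goal check: towers=[A/F; B; C; D; E] holding=- — reached (length 4, optimal by BFS)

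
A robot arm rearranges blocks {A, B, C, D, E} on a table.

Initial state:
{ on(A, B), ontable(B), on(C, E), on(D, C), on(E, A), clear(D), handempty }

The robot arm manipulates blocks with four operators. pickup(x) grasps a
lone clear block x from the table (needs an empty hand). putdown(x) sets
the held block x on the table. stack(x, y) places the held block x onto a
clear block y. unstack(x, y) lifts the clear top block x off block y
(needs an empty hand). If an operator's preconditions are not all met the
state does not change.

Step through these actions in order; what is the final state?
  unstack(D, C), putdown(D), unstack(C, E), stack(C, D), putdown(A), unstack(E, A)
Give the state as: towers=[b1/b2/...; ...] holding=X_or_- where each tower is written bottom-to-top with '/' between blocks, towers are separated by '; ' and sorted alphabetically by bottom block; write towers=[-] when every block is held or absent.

towers=[B/A; D/C] holding=E

step 1 (unstack(D, C)): towers=[B/A/E/C] holding=D
step 2 (putdown(D)): towers=[B/A/E/C; D] holding=-
step 3 (unstack(C, E)): towers=[B/A/E; D] holding=C
step 4 (stack(C, D)): towers=[B/A/E; D/C] holding=-
step 5 (putdown(A)) [no-op]: towers=[B/A/E; D/C] holding=-
step 6 (unstack(E, A)): towers=[B/A; D/C] holding=E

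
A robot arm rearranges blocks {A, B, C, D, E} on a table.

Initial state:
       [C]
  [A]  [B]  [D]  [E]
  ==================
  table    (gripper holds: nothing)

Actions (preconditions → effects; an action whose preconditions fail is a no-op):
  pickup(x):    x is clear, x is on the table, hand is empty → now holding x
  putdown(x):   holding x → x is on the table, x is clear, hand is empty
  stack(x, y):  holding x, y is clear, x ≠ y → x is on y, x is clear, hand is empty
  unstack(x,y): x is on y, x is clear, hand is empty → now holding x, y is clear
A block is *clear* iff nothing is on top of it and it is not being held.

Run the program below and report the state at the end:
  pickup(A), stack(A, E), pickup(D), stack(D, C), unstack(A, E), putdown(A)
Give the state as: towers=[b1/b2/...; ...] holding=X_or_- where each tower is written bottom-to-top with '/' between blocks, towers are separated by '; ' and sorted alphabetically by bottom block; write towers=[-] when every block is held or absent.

towers=[A; B/C/D; E] holding=-

step 1 (pickup(A)): towers=[B/C; D; E] holding=A
step 2 (stack(A, E)): towers=[B/C; D; E/A] holding=-
step 3 (pickup(D)): towers=[B/C; E/A] holding=D
step 4 (stack(D, C)): towers=[B/C/D; E/A] holding=-
step 5 (unstack(A, E)): towers=[B/C/D; E] holding=A
step 6 (putdown(A)): towers=[A; B/C/D; E] holding=-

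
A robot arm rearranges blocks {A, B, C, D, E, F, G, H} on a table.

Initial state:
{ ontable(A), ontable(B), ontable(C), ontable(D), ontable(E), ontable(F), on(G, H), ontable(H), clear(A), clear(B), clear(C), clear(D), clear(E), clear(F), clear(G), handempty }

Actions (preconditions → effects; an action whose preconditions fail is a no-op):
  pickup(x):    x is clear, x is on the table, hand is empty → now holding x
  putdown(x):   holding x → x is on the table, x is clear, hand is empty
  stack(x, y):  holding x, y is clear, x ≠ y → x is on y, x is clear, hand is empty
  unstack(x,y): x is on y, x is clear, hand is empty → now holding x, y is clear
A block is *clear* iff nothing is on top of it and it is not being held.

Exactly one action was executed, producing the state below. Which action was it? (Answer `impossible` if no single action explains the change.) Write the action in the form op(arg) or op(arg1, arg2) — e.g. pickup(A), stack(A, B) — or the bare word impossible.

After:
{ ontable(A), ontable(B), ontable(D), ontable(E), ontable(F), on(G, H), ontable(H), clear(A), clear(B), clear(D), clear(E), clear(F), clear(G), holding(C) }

target: towers=[A; B; D; E; F; H/G] holding=C
     unstack(G, H) → towers=[A; B; C; D; E; F; H] holding=G
         pickup(A) → towers=[B; C; D; E; F; H/G] holding=A
         pickup(E) → towers=[A; B; C; D; F; H/G] holding=E
         pickup(B) → towers=[A; C; D; E; F; H/G] holding=B
         pickup(F) → towers=[A; B; C; D; E; H/G] holding=F
         pickup(D) → towers=[A; B; C; E; F; H/G] holding=D
         pickup(C) → towers=[A; B; D; E; F; H/G] holding=C  ← match

pickup(C)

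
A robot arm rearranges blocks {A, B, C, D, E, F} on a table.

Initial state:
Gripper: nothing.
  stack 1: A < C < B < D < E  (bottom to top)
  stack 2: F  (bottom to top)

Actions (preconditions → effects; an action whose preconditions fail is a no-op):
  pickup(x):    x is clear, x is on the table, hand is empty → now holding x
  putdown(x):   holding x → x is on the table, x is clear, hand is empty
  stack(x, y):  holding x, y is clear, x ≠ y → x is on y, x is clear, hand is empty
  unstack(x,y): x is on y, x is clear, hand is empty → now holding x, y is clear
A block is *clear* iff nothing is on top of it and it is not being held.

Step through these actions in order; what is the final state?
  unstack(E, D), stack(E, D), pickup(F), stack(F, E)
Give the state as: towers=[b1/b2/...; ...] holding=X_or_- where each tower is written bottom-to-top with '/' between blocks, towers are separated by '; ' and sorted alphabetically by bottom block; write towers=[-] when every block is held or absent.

towers=[A/C/B/D/E/F] holding=-

step 1 (unstack(E, D)): towers=[A/C/B/D; F] holding=E
step 2 (stack(E, D)): towers=[A/C/B/D/E; F] holding=-
step 3 (pickup(F)): towers=[A/C/B/D/E] holding=F
step 4 (stack(F, E)): towers=[A/C/B/D/E/F] holding=-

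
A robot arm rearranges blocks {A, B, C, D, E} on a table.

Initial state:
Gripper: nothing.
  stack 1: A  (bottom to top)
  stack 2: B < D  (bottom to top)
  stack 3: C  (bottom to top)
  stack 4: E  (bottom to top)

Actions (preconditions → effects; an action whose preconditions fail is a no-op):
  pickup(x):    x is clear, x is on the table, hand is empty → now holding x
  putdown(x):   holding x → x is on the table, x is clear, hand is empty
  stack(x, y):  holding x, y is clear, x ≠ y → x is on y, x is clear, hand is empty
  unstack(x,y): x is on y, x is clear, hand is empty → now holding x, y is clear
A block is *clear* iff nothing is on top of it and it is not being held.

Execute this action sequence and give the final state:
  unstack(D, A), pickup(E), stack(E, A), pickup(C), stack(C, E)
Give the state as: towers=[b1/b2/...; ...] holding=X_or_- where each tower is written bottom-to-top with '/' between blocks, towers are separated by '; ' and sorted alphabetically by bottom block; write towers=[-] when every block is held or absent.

step 1 (unstack(D, A)) [no-op]: towers=[A; B/D; C; E] holding=-
step 2 (pickup(E)): towers=[A; B/D; C] holding=E
step 3 (stack(E, A)): towers=[A/E; B/D; C] holding=-
step 4 (pickup(C)): towers=[A/E; B/D] holding=C
step 5 (stack(C, E)): towers=[A/E/C; B/D] holding=-

towers=[A/E/C; B/D] holding=-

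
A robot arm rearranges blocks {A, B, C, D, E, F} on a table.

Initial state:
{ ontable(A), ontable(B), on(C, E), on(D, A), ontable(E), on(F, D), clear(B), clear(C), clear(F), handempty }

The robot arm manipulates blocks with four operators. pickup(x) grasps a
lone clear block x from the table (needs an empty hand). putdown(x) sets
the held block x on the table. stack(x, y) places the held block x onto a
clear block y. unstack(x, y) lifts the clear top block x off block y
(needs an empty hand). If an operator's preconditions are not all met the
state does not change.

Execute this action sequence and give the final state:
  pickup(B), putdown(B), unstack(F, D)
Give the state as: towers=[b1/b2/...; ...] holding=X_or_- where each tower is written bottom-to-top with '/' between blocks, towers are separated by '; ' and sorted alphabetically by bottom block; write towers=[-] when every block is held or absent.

towers=[A/D; B; E/C] holding=F

step 1 (pickup(B)): towers=[A/D/F; E/C] holding=B
step 2 (putdown(B)): towers=[A/D/F; B; E/C] holding=-
step 3 (unstack(F, D)): towers=[A/D; B; E/C] holding=F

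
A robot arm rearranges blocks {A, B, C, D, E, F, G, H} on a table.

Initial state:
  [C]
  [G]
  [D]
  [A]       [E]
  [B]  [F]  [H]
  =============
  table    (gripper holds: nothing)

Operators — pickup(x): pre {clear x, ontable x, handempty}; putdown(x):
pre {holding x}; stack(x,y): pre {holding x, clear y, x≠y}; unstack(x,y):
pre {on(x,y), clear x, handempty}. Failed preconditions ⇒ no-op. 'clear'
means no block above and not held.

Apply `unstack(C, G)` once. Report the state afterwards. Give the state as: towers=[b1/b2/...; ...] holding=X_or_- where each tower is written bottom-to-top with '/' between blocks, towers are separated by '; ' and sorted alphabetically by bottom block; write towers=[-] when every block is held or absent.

towers=[B/A/D/G; F; H/E] holding=C

before: towers=[B/A/D/G/C; F; H/E] holding=-
pre[unstack(C, G)]: on(C,G) ok, clear(C) ok, handempty ok
all met → apply unstack(C, G)
after:  towers=[B/A/D/G; F; H/E] holding=C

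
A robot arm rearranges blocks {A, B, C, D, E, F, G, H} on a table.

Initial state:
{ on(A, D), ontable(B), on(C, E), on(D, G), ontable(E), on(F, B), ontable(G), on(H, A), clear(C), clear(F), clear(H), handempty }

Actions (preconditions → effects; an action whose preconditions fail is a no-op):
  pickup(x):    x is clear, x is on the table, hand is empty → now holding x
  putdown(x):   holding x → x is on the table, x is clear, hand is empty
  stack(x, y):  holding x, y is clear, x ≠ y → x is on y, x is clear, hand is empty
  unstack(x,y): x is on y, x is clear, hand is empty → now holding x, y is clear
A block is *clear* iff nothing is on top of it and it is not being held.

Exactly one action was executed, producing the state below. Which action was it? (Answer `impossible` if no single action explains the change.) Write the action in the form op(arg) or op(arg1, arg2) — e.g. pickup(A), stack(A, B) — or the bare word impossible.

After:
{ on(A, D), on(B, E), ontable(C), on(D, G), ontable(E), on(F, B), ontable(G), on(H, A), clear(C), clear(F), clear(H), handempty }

impossible

target: towers=[C; E/B/F; G/D/A/H] holding=-
     unstack(H, A) → towers=[B/F; E/C; G/D/A] holding=H
     unstack(F, B) → towers=[B; E/C; G/D/A/H] holding=F
     unstack(C, E) → towers=[B/F; E; G/D/A/H] holding=C
none of the 3 applicable actions match → impossible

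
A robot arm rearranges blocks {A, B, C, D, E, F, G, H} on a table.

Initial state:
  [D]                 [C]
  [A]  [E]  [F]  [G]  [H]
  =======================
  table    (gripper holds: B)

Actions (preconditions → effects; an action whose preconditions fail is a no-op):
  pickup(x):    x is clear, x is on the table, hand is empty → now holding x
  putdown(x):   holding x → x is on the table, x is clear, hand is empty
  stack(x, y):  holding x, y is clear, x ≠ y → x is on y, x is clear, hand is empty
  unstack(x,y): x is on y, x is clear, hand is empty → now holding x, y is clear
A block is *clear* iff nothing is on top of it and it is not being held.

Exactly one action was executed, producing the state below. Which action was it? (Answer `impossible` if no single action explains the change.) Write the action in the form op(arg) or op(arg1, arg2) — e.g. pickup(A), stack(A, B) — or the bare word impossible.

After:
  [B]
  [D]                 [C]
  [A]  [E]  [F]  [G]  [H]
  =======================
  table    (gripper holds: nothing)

stack(B, D)

target: towers=[A/D/B; E; F; G; H/C] holding=-
        putdown(B) → towers=[A/D; B; E; F; G; H/C] holding=-
       stack(B, G) → towers=[A/D; E; F; G/B; H/C] holding=-
       stack(B, E) → towers=[A/D; E/B; F; G; H/C] holding=-
       stack(B, F) → towers=[A/D; E; F/B; G; H/C] holding=-
       stack(B, D) → towers=[A/D/B; E; F; G; H/C] holding=-  ← match
       stack(B, C) → towers=[A/D; E; F; G; H/C/B] holding=-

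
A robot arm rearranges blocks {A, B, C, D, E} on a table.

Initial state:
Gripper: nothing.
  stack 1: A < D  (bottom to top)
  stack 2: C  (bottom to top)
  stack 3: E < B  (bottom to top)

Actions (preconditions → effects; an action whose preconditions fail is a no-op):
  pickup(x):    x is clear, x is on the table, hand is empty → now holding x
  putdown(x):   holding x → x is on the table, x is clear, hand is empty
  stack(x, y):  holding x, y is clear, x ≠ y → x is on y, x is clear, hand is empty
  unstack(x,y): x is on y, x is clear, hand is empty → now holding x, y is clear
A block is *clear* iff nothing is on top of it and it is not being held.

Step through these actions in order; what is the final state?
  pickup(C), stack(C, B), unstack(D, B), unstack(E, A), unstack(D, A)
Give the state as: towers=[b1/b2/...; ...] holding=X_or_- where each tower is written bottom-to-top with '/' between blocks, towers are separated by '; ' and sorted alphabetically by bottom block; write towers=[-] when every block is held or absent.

towers=[A; E/B/C] holding=D

step 1 (pickup(C)): towers=[A/D; E/B] holding=C
step 2 (stack(C, B)): towers=[A/D; E/B/C] holding=-
step 3 (unstack(D, B)) [no-op]: towers=[A/D; E/B/C] holding=-
step 4 (unstack(E, A)) [no-op]: towers=[A/D; E/B/C] holding=-
step 5 (unstack(D, A)): towers=[A; E/B/C] holding=D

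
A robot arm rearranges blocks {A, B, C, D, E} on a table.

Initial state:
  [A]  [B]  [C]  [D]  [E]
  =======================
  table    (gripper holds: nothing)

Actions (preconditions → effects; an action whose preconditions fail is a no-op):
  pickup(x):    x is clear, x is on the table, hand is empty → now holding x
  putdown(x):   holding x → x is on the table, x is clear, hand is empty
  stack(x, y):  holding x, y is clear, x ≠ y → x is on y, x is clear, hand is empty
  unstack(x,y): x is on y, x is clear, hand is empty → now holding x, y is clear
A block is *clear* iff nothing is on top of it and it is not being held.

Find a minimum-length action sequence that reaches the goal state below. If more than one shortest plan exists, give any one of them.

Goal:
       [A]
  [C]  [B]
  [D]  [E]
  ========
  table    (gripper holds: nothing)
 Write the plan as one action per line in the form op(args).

step 1 (pickup(B)): towers=[A; C; D; E] holding=B
step 2 (stack(B, E)): towers=[A; C; D; E/B] holding=-
step 3 (pickup(A)): towers=[C; D; E/B] holding=A
step 4 (stack(A, B)): towers=[C; D; E/B/A] holding=-
step 5 (pickup(C)): towers=[D; E/B/A] holding=C
step 6 (stack(C, D)): towers=[D/C; E/B/A] holding=-
goal check: towers=[D/C; E/B/A] holding=- — reached (length 6, optimal by BFS)

pickup(B)
stack(B, E)
pickup(A)
stack(A, B)
pickup(C)
stack(C, D)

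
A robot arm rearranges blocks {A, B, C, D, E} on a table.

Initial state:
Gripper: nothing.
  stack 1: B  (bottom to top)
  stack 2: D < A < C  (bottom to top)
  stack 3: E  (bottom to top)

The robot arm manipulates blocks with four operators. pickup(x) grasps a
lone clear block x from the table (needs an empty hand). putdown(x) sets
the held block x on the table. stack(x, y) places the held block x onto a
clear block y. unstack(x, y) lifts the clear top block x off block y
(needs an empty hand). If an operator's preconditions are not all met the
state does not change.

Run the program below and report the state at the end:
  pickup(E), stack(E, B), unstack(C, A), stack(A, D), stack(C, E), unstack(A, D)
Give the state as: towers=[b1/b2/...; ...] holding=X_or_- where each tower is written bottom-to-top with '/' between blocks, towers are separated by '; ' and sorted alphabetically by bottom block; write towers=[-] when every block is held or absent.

towers=[B/E/C; D] holding=A

step 1 (pickup(E)): towers=[B; D/A/C] holding=E
step 2 (stack(E, B)): towers=[B/E; D/A/C] holding=-
step 3 (unstack(C, A)): towers=[B/E; D/A] holding=C
step 4 (stack(A, D)) [no-op]: towers=[B/E; D/A] holding=C
step 5 (stack(C, E)): towers=[B/E/C; D/A] holding=-
step 6 (unstack(A, D)): towers=[B/E/C; D] holding=A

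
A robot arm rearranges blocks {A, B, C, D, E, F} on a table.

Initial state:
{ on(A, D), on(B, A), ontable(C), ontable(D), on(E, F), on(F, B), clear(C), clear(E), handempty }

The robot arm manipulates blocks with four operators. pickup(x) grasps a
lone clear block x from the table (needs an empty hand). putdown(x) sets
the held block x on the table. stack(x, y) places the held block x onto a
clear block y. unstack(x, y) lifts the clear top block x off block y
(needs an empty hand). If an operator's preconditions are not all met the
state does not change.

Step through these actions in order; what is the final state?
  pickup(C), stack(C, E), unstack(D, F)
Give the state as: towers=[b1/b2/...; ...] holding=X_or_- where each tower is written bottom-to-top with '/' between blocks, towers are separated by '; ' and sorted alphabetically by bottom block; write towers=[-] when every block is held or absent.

towers=[D/A/B/F/E/C] holding=-

step 1 (pickup(C)): towers=[D/A/B/F/E] holding=C
step 2 (stack(C, E)): towers=[D/A/B/F/E/C] holding=-
step 3 (unstack(D, F)) [no-op]: towers=[D/A/B/F/E/C] holding=-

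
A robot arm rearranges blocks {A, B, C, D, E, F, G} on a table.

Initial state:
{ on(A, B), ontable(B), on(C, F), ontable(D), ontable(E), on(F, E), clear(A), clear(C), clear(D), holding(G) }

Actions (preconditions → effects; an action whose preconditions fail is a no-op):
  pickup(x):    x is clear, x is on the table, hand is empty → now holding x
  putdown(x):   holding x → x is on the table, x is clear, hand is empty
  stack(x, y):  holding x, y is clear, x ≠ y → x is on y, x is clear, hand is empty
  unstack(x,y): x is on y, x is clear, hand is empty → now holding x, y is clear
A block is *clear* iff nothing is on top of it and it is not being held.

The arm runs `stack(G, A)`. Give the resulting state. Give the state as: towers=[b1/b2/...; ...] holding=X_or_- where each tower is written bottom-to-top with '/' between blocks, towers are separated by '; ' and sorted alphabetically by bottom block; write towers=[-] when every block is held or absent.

before: towers=[B/A; D; E/F/C] holding=G
pre[stack(G, A)]: holding(G) yes, clear(A) yes, G≠A yes
all met → apply stack(G, A)
after:  towers=[B/A/G; D; E/F/C] holding=-

towers=[B/A/G; D; E/F/C] holding=-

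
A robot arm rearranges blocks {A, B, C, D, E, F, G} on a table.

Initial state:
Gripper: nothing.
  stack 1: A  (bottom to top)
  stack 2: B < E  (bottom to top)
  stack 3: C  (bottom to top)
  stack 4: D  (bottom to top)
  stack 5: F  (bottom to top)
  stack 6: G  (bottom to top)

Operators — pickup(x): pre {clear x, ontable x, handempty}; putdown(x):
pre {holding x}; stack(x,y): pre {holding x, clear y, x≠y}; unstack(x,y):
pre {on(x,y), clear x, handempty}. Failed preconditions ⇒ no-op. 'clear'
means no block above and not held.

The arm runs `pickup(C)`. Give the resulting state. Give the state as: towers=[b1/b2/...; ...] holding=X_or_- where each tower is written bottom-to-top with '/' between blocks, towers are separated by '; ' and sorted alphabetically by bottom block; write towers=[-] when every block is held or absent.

towers=[A; B/E; D; F; G] holding=C

before: towers=[A; B/E; C; D; F; G] holding=-
pre[pickup(C)]: clear(C) ok, ontable(C) ok, handempty ok
all met → apply pickup(C)
after:  towers=[A; B/E; D; F; G] holding=C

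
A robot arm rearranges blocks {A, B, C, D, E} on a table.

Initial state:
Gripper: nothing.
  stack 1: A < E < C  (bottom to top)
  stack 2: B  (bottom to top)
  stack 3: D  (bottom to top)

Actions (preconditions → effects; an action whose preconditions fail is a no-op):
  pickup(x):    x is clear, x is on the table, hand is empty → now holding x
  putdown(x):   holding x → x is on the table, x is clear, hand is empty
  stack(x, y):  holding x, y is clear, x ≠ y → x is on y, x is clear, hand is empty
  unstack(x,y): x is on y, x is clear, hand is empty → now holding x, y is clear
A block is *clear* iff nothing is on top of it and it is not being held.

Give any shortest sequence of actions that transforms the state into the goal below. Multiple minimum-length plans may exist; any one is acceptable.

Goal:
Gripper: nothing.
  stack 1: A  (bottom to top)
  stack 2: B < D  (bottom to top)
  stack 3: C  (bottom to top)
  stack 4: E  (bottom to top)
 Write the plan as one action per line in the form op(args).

pickup(D)
stack(D, B)
unstack(C, E)
putdown(C)
unstack(E, A)
putdown(E)

step 1 (pickup(D)): towers=[A/E/C; B] holding=D
step 2 (stack(D, B)): towers=[A/E/C; B/D] holding=-
step 3 (unstack(C, E)): towers=[A/E; B/D] holding=C
step 4 (putdown(C)): towers=[A/E; B/D; C] holding=-
step 5 (unstack(E, A)): towers=[A; B/D; C] holding=E
step 6 (putdown(E)): towers=[A; B/D; C; E] holding=-
goal check: towers=[A; B/D; C; E] holding=- — reached (length 6, optimal by BFS)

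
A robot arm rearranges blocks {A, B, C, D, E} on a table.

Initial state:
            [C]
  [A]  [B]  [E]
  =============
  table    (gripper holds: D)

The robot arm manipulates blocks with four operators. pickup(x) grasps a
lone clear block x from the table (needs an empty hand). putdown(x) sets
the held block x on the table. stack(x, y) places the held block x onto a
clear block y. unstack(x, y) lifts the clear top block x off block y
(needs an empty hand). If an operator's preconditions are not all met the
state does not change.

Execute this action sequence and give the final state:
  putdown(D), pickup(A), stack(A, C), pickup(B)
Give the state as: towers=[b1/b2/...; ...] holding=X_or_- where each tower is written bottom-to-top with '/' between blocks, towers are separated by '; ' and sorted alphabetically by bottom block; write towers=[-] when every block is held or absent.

towers=[D; E/C/A] holding=B

step 1 (putdown(D)): towers=[A; B; D; E/C] holding=-
step 2 (pickup(A)): towers=[B; D; E/C] holding=A
step 3 (stack(A, C)): towers=[B; D; E/C/A] holding=-
step 4 (pickup(B)): towers=[D; E/C/A] holding=B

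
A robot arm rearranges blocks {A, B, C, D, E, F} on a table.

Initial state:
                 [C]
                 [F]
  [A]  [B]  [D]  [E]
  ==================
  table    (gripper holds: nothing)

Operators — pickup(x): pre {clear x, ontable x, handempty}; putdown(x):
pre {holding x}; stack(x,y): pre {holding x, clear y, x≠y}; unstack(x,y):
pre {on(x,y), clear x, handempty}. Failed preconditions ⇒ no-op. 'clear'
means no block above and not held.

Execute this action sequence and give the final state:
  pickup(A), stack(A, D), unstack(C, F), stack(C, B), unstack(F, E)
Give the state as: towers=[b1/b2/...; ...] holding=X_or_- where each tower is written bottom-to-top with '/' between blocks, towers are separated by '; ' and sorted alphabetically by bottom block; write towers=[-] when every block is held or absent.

step 1 (pickup(A)): towers=[B; D; E/F/C] holding=A
step 2 (stack(A, D)): towers=[B; D/A; E/F/C] holding=-
step 3 (unstack(C, F)): towers=[B; D/A; E/F] holding=C
step 4 (stack(C, B)): towers=[B/C; D/A; E/F] holding=-
step 5 (unstack(F, E)): towers=[B/C; D/A; E] holding=F

towers=[B/C; D/A; E] holding=F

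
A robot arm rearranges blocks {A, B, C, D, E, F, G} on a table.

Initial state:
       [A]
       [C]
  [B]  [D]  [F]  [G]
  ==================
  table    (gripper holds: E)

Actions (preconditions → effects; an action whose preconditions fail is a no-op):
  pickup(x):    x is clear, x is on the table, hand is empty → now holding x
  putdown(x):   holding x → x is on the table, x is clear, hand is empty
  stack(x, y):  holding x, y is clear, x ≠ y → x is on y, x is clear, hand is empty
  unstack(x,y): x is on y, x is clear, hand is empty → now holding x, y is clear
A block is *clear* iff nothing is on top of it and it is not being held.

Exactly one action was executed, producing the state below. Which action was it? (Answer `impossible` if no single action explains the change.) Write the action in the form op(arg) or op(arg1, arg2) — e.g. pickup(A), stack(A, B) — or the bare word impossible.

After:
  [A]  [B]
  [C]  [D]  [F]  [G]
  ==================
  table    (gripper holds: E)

target: towers=[C/A; D/B; F; G] holding=E
        putdown(E) → towers=[B; D/C/A; E; F; G] holding=-
       stack(E, B) → towers=[B/E; D/C/A; F; G] holding=-
       stack(E, F) → towers=[B; D/C/A; F/E; G] holding=-
       stack(E, G) → towers=[B; D/C/A; F; G/E] holding=-
       stack(E, A) → towers=[B; D/C/A/E; F; G] holding=-
none of the 5 applicable actions match → impossible

impossible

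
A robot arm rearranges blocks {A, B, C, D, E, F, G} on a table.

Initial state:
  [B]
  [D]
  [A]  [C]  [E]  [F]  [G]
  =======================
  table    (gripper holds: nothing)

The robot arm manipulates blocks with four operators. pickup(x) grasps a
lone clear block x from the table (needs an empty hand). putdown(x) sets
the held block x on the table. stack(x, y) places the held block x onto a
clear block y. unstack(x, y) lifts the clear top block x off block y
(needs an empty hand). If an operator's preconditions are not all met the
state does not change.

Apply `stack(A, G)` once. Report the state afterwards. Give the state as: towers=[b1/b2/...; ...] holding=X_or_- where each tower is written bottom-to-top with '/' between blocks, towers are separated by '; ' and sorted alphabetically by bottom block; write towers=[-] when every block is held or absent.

before: towers=[A/D/B; C; E; F; G] holding=-
pre[stack(A, G)]: holding(A) ✗, clear(G) ✓, A≠G ✓
holding(A) unmet → stack(A, G) is a no-op
after:  towers=[A/D/B; C; E; F; G] holding=-

towers=[A/D/B; C; E; F; G] holding=-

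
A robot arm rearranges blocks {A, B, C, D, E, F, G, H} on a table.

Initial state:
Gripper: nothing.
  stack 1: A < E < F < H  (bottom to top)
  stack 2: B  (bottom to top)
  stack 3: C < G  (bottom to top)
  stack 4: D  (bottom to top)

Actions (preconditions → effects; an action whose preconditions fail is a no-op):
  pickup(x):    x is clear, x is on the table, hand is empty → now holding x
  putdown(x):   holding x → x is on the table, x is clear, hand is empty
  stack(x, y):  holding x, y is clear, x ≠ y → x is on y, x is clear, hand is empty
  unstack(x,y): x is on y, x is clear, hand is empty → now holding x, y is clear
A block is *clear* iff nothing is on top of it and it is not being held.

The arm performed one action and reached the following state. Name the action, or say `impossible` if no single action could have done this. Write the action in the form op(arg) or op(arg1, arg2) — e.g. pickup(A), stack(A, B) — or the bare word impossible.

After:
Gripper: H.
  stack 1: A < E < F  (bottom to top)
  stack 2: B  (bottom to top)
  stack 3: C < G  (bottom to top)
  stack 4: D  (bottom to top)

target: towers=[A/E/F; B; C/G; D] holding=H
     unstack(G, C) → towers=[A/E/F/H; B; C; D] holding=G
     unstack(H, F) → towers=[A/E/F; B; C/G; D] holding=H  ← match
         pickup(B) → towers=[A/E/F/H; C/G; D] holding=B
         pickup(D) → towers=[A/E/F/H; B; C/G] holding=D

unstack(H, F)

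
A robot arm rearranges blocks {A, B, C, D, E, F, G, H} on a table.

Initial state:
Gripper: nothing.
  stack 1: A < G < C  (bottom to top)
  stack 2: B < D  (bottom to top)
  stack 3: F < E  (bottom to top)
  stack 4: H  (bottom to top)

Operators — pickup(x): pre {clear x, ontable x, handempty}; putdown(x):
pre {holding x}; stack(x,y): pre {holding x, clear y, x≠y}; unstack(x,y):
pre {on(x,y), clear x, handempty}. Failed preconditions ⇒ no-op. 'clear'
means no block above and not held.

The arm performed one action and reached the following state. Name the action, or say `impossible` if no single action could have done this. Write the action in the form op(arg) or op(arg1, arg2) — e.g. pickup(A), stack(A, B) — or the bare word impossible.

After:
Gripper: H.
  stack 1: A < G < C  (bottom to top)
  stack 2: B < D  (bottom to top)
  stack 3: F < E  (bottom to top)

target: towers=[A/G/C; B/D; F/E] holding=H
     unstack(E, F) → towers=[A/G/C; B/D; F; H] holding=E
         pickup(H) → towers=[A/G/C; B/D; F/E] holding=H  ← match
     unstack(D, B) → towers=[A/G/C; B; F/E; H] holding=D
     unstack(C, G) → towers=[A/G; B/D; F/E; H] holding=C

pickup(H)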